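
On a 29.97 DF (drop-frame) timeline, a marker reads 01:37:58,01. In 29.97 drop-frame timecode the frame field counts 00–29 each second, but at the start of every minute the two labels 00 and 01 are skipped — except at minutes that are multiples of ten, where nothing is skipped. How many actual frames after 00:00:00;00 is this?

As if non-drop at 30 labels/s: (1 × 3600 + 37 × 60 + 58) × 30 + 1 = 176341.
Minute boundaries passed: 97; those not divisible by 10: 97 − 9 = 88; dropped labels = 2 × 88 = 176.
Actual frame index = 176341 − 176 = 176165.

176165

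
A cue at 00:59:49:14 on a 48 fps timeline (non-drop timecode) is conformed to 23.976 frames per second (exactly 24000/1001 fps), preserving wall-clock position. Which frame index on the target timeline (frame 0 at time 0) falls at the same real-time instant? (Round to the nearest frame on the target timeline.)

frame 86057

Source frame index: (0×3600 + 59×60 + 49) × 48 + 14 = 172286.
Real time: 172286 / (48) = 86143/24 s.
Target frame: (86143/24) × (24000/1001) = 86143000/1001 ≈ 86056.943 → 86057.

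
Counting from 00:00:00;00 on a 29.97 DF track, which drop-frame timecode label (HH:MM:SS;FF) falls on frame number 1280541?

Ten DF minutes hold 17982 frames, so frame 1280541 lies in block 71 (frames 1276722–1294703) with 3819 frames into that block.
The block's first minute is 1800 frames and the rest 1798 each; 3819 frames reaches minute 2, so 71 × 18 + 2 × 2 = 1282 labels have been skipped so far.
Adding those back, label number 1280541 + 1282 = 1281823 at 30 labels/s is 42727 s + 13 f = 11 h 52 min 7 s frame 13, i.e. 11:52:07;13.

11:52:07;13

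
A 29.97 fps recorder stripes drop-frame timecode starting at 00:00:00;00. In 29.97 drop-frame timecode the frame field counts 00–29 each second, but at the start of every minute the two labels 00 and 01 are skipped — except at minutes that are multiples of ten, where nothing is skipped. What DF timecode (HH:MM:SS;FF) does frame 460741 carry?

04:16:13;13

Ten DF minutes hold 17982 frames, so frame 460741 lies in block 25 (frames 449550–467531) with 11191 frames into that block.
The block's first minute is 1800 frames and the rest 1798 each; 11191 frames reaches minute 6, so 25 × 18 + 6 × 2 = 462 labels have been skipped so far.
Adding those back, label number 460741 + 462 = 461203 at 30 labels/s is 15373 s + 13 f = 4 h 16 min 13 s frame 13, i.e. 04:16:13;13.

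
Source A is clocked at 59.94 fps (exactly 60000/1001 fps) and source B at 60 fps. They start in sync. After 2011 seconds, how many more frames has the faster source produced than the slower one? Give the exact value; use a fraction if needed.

A emits 60000/1001 × 2011 = 120660000/1001 frames; B emits 60 × 2011 = 120660.
Difference = 120660/1001 frames (≈ 120.5395); B is ahead of A.

120660/1001 frames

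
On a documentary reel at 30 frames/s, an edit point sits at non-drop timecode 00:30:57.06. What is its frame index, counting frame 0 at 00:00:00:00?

Total seconds to the label: (0 × 3600 + 30 × 60 + 57) = 1857.
Frame index = 1857 × 30 + 6 = 55716.

55716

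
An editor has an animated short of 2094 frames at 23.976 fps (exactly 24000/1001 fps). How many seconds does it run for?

87.33725 seconds

Running time = 2094 / (24000/1001) = 87.33725 s.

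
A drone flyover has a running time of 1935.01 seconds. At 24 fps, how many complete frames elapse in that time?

46440 frames

Frames = 1935.01 × 24 = 1161006/25 ≈ 46440.2400.
Complete frames: 46440.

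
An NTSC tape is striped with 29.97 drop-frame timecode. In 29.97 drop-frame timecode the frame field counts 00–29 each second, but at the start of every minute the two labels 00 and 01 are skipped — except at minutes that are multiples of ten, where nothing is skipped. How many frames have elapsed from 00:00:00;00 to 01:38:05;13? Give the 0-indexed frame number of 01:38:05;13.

176385

As if non-drop at 30 labels/s: (1 × 3600 + 38 × 60 + 5) × 30 + 13 = 176563.
Minute boundaries passed: 98; those not divisible by 10: 98 − 9 = 89; dropped labels = 2 × 89 = 178.
Actual frame index = 176563 − 178 = 176385.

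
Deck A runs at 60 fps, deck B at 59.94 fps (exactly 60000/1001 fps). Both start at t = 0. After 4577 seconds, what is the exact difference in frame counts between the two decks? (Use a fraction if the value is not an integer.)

274620/1001 frames

A emits 60 × 4577 = 274620 frames; B emits 60000/1001 × 4577 = 274620000/1001.
Difference = 274620/1001 frames (≈ 274.3457); B is behind A.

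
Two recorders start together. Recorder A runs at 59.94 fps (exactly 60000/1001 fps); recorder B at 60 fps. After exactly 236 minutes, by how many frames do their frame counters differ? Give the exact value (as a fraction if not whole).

849600/1001 frames

236 min = 14160 s.
A emits 60000/1001 × 14160 = 849600000/1001 frames; B emits 60 × 14160 = 849600.
Difference = 849600/1001 frames (≈ 848.7512); B is ahead of A.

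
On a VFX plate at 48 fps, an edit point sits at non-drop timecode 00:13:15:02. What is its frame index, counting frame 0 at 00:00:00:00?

38162

Total seconds to the label: (0 × 3600 + 13 × 60 + 15) = 795.
Frame index = 795 × 48 + 2 = 38162.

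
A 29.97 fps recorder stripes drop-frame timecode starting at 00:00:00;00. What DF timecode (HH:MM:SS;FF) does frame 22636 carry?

00:12:35;08

Each 10-minute DF block holds 10 × 60 × 30 − 9 × 2 = 17982 frames. 22636 ÷ 17982 → 1 full block, remainder 4654.
Within the partial block the first minute is 1800 frames and each further minute 1798, so 2 further minute boundaries passed. Total skipped labels = 18 × 1 + 2 × 2 = 22.
Non-drop label index = 22636 + 22 = 22658; at 30 labels/s that is 00:12:35:08, i.e. DF 00:12:35;08.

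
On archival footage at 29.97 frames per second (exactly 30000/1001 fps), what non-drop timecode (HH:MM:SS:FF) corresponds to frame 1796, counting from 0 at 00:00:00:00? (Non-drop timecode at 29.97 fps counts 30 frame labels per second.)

1796 ÷ 30 = 59 full seconds, remainder 26 frames.
59 s = 0 h 0 min 59 s.
Timecode: 00:00:59:26.

00:00:59:26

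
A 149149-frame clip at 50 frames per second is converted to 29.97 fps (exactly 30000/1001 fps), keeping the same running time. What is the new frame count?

89400 frames

Target frames = source frames × (target rate / source rate) = 149149 × (30000/1001)/(50) = 149149 × 600/1001 = 89400.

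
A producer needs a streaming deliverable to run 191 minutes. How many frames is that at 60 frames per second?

687600 frames

191 min = 11460 s.
Frames = 11460 × 60 = 687600.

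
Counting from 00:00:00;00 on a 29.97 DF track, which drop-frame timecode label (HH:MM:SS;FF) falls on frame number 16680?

Each 10-minute DF block holds 10 × 60 × 30 − 9 × 2 = 17982 frames. 16680 ÷ 17982 → 0 full blocks, remainder 16680.
Within the partial block the first minute is 1800 frames and each further minute 1798, so 9 further minute boundaries passed. Total skipped labels = 18 × 0 + 2 × 9 = 18.
Non-drop label index = 16680 + 18 = 16698; at 30 labels/s that is 00:09:16:18, i.e. DF 00:09:16;18.

00:09:16;18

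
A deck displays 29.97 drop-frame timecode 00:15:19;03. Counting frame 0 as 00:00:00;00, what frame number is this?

As if non-drop at 30 labels/s: (0 × 3600 + 15 × 60 + 19) × 30 + 3 = 27573.
Minute boundaries passed: 15; those not divisible by 10: 15 − 1 = 14; dropped labels = 2 × 14 = 28.
Actual frame index = 27573 − 28 = 27545.

27545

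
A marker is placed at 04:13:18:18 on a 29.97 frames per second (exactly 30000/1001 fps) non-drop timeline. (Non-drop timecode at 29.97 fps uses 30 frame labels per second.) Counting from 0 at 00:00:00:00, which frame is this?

455958

Total seconds to the label: (4 × 3600 + 13 × 60 + 18) = 15198.
Frame index = 15198 × 30 + 18 = 455958.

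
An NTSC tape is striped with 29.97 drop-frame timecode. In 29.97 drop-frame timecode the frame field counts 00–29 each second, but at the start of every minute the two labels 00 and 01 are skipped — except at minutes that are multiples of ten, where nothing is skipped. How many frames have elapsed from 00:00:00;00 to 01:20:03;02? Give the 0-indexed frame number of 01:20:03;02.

Complete 10-minute blocks: 8, each 17982 frames → 143856.
Remaining 0 whole minutes in the current block: 0 frames.
Within the current minute: 3 × 30 + 2 = 92. Total = 143856 + 0 + 92 = 143948.

143948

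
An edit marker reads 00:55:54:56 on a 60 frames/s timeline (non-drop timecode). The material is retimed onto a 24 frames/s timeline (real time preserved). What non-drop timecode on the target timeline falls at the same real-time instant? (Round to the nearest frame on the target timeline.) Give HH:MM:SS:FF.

00:55:54:22

Source frame index: (0×3600 + 55×60 + 54) × 60 + 56 = 201296.
Real time: 201296 / (60) = 50324/15 s.
Target frame: (50324/15) × (24) = 402592/5 ≈ 80518.400 → 80518.
At 24 labels/s: frame 80518 → 00:55:54:22.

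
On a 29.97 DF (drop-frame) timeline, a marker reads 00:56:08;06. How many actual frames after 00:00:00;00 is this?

As if non-drop at 30 labels/s: (0 × 3600 + 56 × 60 + 8) × 30 + 6 = 101046.
Minute boundaries passed: 56; those not divisible by 10: 56 − 5 = 51; dropped labels = 2 × 51 = 102.
Actual frame index = 101046 − 102 = 100944.

100944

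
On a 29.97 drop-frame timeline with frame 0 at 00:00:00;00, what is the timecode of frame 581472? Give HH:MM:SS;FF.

Ten DF minutes hold 17982 frames, so frame 581472 lies in block 32 (frames 575424–593405) with 6048 frames into that block.
The block's first minute is 1800 frames and the rest 1798 each; 6048 frames reaches minute 3, so 32 × 18 + 3 × 2 = 582 labels have been skipped so far.
Adding those back, label number 581472 + 582 = 582054 at 30 labels/s is 19401 s + 24 f = 5 h 23 min 21 s frame 24, i.e. 05:23:21;24.

05:23:21;24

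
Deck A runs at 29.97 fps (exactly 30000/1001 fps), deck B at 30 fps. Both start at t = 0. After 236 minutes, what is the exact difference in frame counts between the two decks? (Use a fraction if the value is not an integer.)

424800/1001 frames

236 min = 14160 s.
A emits 30000/1001 × 14160 = 424800000/1001 frames; B emits 30 × 14160 = 424800.
Difference = 424800/1001 frames (≈ 424.3756); B is ahead of A.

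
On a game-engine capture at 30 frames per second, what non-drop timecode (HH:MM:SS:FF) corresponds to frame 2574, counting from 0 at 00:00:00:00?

2574 ÷ 30 = 85 full seconds, remainder 24 frames.
85 s = 0 h 1 min 25 s.
Timecode: 00:01:25:24.

00:01:25:24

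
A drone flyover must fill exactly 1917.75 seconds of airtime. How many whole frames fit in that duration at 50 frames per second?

Frames = 1917.75 × 50 = 191775/2 ≈ 95887.5000.
Complete frames: 95887.

95887 frames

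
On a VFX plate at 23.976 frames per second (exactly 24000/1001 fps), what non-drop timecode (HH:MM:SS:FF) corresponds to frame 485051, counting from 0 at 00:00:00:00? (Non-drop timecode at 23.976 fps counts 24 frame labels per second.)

485051 ÷ 24 = 20210 full seconds, remainder 11 frames.
20210 s = 5 h 36 min 50 s.
Timecode: 05:36:50:11.

05:36:50:11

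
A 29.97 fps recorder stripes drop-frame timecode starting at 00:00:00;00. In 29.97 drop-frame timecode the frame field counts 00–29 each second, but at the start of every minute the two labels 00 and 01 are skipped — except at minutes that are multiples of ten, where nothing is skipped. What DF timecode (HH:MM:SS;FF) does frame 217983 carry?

Ten DF minutes hold 17982 frames, so frame 217983 lies in block 12 (frames 215784–233765) with 2199 frames into that block.
The block's first minute is 1800 frames and the rest 1798 each; 2199 frames reaches minute 1, so 12 × 18 + 1 × 2 = 218 labels have been skipped so far.
Adding those back, label number 217983 + 218 = 218201 at 30 labels/s is 7273 s + 11 f = 2 h 1 min 13 s frame 11, i.e. 02:01:13;11.

02:01:13;11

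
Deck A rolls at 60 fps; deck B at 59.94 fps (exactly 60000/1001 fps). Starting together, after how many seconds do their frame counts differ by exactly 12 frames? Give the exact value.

The gap grows by |60000/1001 − 60| = 60/1001 frames per second.
Time for a 12-frame gap: 12 ÷ (60/1001) = 200.2 s.

200.2 seconds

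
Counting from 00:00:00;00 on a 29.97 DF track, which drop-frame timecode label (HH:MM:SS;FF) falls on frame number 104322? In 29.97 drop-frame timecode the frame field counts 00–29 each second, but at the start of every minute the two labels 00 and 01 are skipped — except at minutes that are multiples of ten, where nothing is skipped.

Each 10-minute DF block holds 10 × 60 × 30 − 9 × 2 = 17982 frames. 104322 ÷ 17982 → 5 full blocks, remainder 14412.
Within the partial block the first minute is 1800 frames and each further minute 1798, so 8 further minute boundaries passed. Total skipped labels = 18 × 5 + 2 × 8 = 106.
Non-drop label index = 104322 + 106 = 104428; at 30 labels/s that is 00:58:00:28, i.e. DF 00:58:00;28.

00:58:00;28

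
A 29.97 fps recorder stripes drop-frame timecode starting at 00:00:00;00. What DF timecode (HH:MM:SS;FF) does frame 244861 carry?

Ten DF minutes hold 17982 frames, so frame 244861 lies in block 13 (frames 233766–251747) with 11095 frames into that block.
The block's first minute is 1800 frames and the rest 1798 each; 11095 frames reaches minute 6, so 13 × 18 + 6 × 2 = 246 labels have been skipped so far.
Adding those back, label number 244861 + 246 = 245107 at 30 labels/s is 8170 s + 7 f = 2 h 16 min 10 s frame 7, i.e. 02:16:10;07.

02:16:10;07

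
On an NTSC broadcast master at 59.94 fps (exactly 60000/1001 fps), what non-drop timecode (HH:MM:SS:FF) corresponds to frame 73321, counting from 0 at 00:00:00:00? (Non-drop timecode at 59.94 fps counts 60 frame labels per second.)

00:20:22:01

73321 ÷ 60 = 1222 full seconds, remainder 1 frame.
1222 s = 0 h 20 min 22 s.
Timecode: 00:20:22:01.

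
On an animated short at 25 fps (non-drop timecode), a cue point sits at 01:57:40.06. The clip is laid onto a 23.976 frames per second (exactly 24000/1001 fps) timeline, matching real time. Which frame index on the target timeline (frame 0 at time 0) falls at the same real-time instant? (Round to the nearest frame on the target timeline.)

frame 169276

Source frame index: (1×3600 + 57×60 + 40) × 25 + 6 = 176506.
Real time: 176506 / (25) = 176506/25 s.
Target frame: (176506/25) × (24000/1001) = 15404160/91 ≈ 169276.484 → 169276.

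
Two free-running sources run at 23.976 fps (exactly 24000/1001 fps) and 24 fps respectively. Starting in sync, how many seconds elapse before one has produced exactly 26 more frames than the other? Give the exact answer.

The gap grows by |24 − 24000/1001| = 24/1001 frames per second.
Time for a 26-frame gap: 26 ÷ (24/1001) = 13013/12 s.

13013/12 seconds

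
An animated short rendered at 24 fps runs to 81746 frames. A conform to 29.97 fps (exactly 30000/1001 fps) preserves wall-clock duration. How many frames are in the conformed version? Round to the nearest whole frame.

Frames at target rate = 81746 × (30000/1001) / (24) = 14597500/143 ≈ 102080.420.
Nearest whole frame: 102080.

102080 frames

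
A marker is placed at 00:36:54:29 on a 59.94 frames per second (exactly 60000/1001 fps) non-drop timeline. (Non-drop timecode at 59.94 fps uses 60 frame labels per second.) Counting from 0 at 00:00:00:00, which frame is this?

Total seconds to the label: (0 × 3600 + 36 × 60 + 54) = 2214.
Frame index = 2214 × 60 + 29 = 132869.

132869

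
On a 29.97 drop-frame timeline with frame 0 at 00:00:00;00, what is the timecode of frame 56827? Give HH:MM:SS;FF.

00:31:36;03

Each 10-minute DF block holds 10 × 60 × 30 − 9 × 2 = 17982 frames. 56827 ÷ 17982 → 3 full blocks, remainder 2881.
Within the partial block the first minute is 1800 frames and each further minute 1798, so 1 further minute boundary passed. Total skipped labels = 18 × 3 + 2 × 1 = 56.
Non-drop label index = 56827 + 56 = 56883; at 30 labels/s that is 00:31:36:03, i.e. DF 00:31:36;03.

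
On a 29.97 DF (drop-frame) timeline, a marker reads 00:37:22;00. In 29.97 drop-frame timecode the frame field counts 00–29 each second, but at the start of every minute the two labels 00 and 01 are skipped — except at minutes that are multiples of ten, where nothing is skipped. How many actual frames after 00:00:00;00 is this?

As if non-drop at 30 labels/s: (0 × 3600 + 37 × 60 + 22) × 30 + 0 = 67260.
Minute boundaries passed: 37; those not divisible by 10: 37 − 3 = 34; dropped labels = 2 × 34 = 68.
Actual frame index = 67260 − 68 = 67192.

67192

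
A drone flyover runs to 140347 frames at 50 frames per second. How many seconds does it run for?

Running time = 140347 / (50) = 2806.94 s.

2806.94 seconds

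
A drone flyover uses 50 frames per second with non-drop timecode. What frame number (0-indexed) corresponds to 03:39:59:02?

Total seconds to the label: (3 × 3600 + 39 × 60 + 59) = 13199.
Frame index = 13199 × 50 + 2 = 659952.

659952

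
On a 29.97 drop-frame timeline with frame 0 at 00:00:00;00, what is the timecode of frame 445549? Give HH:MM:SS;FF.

04:07:46;15

Ten DF minutes hold 17982 frames, so frame 445549 lies in block 24 (frames 431568–449549) with 13981 frames into that block.
The block's first minute is 1800 frames and the rest 1798 each; 13981 frames reaches minute 7, so 24 × 18 + 7 × 2 = 446 labels have been skipped so far.
Adding those back, label number 445549 + 446 = 445995 at 30 labels/s is 14866 s + 15 f = 4 h 7 min 46 s frame 15, i.e. 04:07:46;15.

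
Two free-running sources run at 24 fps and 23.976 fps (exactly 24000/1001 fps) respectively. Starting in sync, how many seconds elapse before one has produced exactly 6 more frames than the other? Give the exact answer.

250.25 seconds

The gap grows by |24000/1001 − 24| = 24/1001 frames per second.
Time for a 6-frame gap: 6 ÷ (24/1001) = 250.25 s.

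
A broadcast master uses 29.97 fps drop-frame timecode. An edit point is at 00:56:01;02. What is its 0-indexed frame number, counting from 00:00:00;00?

As if non-drop at 30 labels/s: (0 × 3600 + 56 × 60 + 1) × 30 + 2 = 100832.
Minute boundaries passed: 56; those not divisible by 10: 56 − 5 = 51; dropped labels = 2 × 51 = 102.
Actual frame index = 100832 − 102 = 100730.

100730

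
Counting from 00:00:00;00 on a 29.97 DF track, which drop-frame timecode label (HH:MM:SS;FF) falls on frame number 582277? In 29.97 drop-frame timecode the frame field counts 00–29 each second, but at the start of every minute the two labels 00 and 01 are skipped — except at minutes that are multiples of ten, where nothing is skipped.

05:23:48;19

Each 10-minute DF block holds 10 × 60 × 30 − 9 × 2 = 17982 frames. 582277 ÷ 17982 → 32 full blocks, remainder 6853.
Within the partial block the first minute is 1800 frames and each further minute 1798, so 3 further minute boundaries passed. Total skipped labels = 18 × 32 + 2 × 3 = 582.
Non-drop label index = 582277 + 582 = 582859; at 30 labels/s that is 05:23:48:19, i.e. DF 05:23:48;19.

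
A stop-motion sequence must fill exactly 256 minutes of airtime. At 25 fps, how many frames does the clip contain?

384000 frames

256 min = 15360 s.
Frames = 15360 × 25 = 384000.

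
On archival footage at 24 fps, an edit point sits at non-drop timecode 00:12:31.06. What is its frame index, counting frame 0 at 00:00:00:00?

18030

Total seconds to the label: (0 × 3600 + 12 × 60 + 31) = 751.
Frame index = 751 × 24 + 6 = 18030.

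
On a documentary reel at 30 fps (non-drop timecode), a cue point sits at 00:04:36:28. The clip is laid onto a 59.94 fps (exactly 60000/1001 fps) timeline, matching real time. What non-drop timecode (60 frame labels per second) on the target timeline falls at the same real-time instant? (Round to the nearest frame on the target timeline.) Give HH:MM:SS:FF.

Source frame index: (0×3600 + 4×60 + 36) × 30 + 28 = 8308.
Real time: 8308 / (30) = 4154/15 s.
Target frame: (4154/15) × (60000/1001) = 16616000/1001 ≈ 16599.401 → 16599.
At 60 labels/s: frame 16599 → 00:04:36:39.

00:04:36:39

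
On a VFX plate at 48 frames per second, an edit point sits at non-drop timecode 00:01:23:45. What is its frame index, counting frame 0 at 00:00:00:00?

Total seconds to the label: (0 × 3600 + 1 × 60 + 23) = 83.
Frame index = 83 × 48 + 45 = 4029.

frame 4029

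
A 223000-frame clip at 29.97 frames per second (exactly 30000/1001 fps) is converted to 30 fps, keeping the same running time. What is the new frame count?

Target frames = source frames × (target rate / source rate) = 223000 × (30)/(30000/1001) = 223000 × 1001/1000 = 223223.

223223 frames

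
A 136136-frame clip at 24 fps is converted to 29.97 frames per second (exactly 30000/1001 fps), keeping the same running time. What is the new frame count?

Target frames = source frames × (target rate / source rate) = 136136 × (30000/1001)/(24) = 136136 × 1250/1001 = 170000.

170000 frames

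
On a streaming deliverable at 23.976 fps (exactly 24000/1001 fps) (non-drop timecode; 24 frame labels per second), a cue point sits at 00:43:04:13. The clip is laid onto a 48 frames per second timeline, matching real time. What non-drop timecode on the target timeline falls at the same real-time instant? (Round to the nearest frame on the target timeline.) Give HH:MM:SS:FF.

Source frame index: (0×3600 + 43×60 + 4) × 24 + 13 = 62029.
Real time: 62029 / (24000/1001) = 62091029/24000 s.
Target frame: (62091029/24000) × (48) = 62091029/500 ≈ 124182.058 → 124182.
At 48 labels/s: frame 124182 → 00:43:07:06.

00:43:07:06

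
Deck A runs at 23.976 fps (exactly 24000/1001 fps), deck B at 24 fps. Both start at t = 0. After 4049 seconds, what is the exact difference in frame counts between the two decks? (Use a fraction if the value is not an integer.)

A emits 24000/1001 × 4049 = 97176000/1001 frames; B emits 24 × 4049 = 97176.
Difference = 97176/1001 frames (≈ 97.0789); B is ahead of A.

97176/1001 frames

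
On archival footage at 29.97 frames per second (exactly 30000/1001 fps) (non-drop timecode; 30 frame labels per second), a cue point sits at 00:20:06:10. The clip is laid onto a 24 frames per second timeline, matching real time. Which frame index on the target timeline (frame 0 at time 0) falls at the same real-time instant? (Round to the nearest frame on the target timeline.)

Source frame index: (0×3600 + 20×60 + 6) × 30 + 10 = 36190.
Real time: 36190 / (30000/1001) = 3622619/3000 s.
Target frame: (3622619/3000) × (24) = 3622619/125 ≈ 28980.952 → 28981.

frame 28981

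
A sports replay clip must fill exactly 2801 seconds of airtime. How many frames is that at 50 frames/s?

Frames = 2801 × 50 = 140050.

140050 frames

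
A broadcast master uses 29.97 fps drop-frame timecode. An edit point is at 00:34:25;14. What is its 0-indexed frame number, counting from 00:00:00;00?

Complete 10-minute blocks: 3, each 17982 frames → 53946.
Remaining 4 whole minutes in the current block: 1800 + 3 × 1798 = 7194 frames.
Within the current minute: 25 × 30 + 14 − 2 = 762 (labels ;00/;01 skipped at this minute). Total = 53946 + 7194 + 762 = 61902.

61902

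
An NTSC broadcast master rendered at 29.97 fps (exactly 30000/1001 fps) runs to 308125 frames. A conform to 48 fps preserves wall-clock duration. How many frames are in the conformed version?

Target frames = source frames × (target rate / source rate) = 308125 × (48)/(30000/1001) = 308125 × 1001/625 = 493493.

493493 frames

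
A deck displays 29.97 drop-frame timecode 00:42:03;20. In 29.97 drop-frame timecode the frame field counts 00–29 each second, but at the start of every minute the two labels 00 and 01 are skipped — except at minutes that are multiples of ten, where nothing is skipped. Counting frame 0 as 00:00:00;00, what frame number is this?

Complete 10-minute blocks: 4, each 17982 frames → 71928.
Remaining 2 whole minutes in the current block: 1800 + 1 × 1798 = 3598 frames.
Within the current minute: 3 × 30 + 20 − 2 = 108 (labels ;00/;01 skipped at this minute). Total = 71928 + 3598 + 108 = 75634.

75634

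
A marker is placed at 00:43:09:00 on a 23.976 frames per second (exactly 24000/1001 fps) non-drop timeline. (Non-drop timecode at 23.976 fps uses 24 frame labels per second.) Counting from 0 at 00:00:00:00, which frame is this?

Total seconds to the label: (0 × 3600 + 43 × 60 + 9) = 2589.
Frame index = 2589 × 24 + 0 = 62136.

62136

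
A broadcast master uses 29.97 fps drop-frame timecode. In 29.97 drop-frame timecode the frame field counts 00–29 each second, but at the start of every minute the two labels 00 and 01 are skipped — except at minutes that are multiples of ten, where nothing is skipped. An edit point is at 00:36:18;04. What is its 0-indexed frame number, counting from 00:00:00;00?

65278

Complete 10-minute blocks: 3, each 17982 frames → 53946.
Remaining 6 whole minutes in the current block: 1800 + 5 × 1798 = 10790 frames.
Within the current minute: 18 × 30 + 4 − 2 = 542 (labels ;00/;01 skipped at this minute). Total = 53946 + 10790 + 542 = 65278.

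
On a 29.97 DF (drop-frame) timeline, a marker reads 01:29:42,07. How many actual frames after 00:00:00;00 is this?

161305

Complete 10-minute blocks: 8, each 17982 frames → 143856.
Remaining 9 whole minutes in the current block: 1800 + 8 × 1798 = 16184 frames.
Within the current minute: 42 × 30 + 7 − 2 = 1265 (labels ;00/;01 skipped at this minute). Total = 143856 + 16184 + 1265 = 161305.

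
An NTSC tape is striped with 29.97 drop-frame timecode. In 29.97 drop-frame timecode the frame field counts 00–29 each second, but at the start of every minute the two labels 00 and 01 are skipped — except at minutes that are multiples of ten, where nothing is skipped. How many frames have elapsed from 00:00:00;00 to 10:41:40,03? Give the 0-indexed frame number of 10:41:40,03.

1153849

As if non-drop at 30 labels/s: (10 × 3600 + 41 × 60 + 40) × 30 + 3 = 1155003.
Minute boundaries passed: 641; those not divisible by 10: 641 − 64 = 577; dropped labels = 2 × 577 = 1154.
Actual frame index = 1155003 − 1154 = 1153849.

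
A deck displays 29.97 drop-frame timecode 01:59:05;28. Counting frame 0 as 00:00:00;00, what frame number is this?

As if non-drop at 30 labels/s: (1 × 3600 + 59 × 60 + 5) × 30 + 28 = 214378.
Minute boundaries passed: 119; those not divisible by 10: 119 − 11 = 108; dropped labels = 2 × 108 = 216.
Actual frame index = 214378 − 216 = 214162.

214162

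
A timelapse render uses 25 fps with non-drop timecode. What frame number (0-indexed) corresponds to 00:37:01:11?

Total seconds to the label: (0 × 3600 + 37 × 60 + 1) = 2221.
Frame index = 2221 × 25 + 11 = 55536.

55536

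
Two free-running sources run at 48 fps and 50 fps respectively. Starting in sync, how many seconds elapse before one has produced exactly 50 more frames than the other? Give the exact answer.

The gap grows by |50 − 48| = 2 frames per second.
Time for a 50-frame gap: 50 ÷ (2) = 25 s.

25 seconds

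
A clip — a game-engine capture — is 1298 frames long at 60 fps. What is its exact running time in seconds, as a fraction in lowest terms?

Running time = 1298 ÷ (60) = 1298 × 1/60 = 649/30 s.

649/30 seconds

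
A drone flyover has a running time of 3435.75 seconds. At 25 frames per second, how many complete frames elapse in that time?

Frames = 3435.75 × 25 = 343575/4 ≈ 85893.7500.
Complete frames: 85893.

85893 frames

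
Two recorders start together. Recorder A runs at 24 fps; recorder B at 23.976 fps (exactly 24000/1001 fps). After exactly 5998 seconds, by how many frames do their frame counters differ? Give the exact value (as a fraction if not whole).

143952/1001 frames

A emits 24 × 5998 = 143952 frames; B emits 24000/1001 × 5998 = 143952000/1001.
Difference = 143952/1001 frames (≈ 143.8082); B is behind A.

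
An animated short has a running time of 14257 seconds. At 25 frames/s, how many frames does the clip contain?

Frames = 14257 × 25 = 356425.

356425 frames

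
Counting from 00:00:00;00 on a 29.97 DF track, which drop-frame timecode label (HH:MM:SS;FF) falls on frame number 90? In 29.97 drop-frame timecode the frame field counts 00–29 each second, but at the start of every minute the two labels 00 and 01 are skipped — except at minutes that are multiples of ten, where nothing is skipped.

00:00:03;00

Ten DF minutes hold 17982 frames, so frame 90 lies in block 0 (frames 0–17981) with 90 frames into that block.
The block's first minute is 1800 frames and the rest 1798 each; 90 frames reaches minute 0, so 0 × 18 + 0 × 2 = 0 labels have been skipped so far.
Adding those back, label number 90 + 0 = 90 at 30 labels/s is 3 s + 0 f = 0 h 0 min 3 s frame 0, i.e. 00:00:03;00.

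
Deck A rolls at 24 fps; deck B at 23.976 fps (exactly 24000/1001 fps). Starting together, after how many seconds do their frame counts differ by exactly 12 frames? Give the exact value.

500.5 seconds

The gap grows by |24000/1001 − 24| = 24/1001 frames per second.
Time for a 12-frame gap: 12 ÷ (24/1001) = 500.5 s.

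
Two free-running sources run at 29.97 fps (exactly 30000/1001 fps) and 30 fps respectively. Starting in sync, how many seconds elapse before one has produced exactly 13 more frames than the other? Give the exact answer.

13013/30 seconds

The gap grows by |30 − 30000/1001| = 30/1001 frames per second.
Time for a 13-frame gap: 13 ÷ (30/1001) = 13013/30 s.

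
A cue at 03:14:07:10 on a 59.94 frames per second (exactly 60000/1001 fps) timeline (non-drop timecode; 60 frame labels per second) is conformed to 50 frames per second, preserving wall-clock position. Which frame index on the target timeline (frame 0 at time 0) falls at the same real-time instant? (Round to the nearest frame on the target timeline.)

frame 582941

Source frame index: (3×3600 + 14×60 + 7) × 60 + 10 = 698830.
Real time: 698830 / (60000/1001) = 69952883/6000 s.
Target frame: (69952883/6000) × (50) = 69952883/120 ≈ 582940.692 → 582941.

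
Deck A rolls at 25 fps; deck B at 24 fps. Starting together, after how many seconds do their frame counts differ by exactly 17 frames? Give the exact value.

The gap grows by |24 − 25| = 1 frame per second.
Time for a 17-frame gap: 17 ÷ (1) = 17 s.

17 seconds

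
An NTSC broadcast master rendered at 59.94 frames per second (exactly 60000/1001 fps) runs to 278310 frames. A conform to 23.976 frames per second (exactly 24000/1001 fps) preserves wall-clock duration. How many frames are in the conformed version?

Target frames = source frames × (target rate / source rate) = 278310 × (24000/1001)/(60000/1001) = 278310 × 2/5 = 111324.

111324 frames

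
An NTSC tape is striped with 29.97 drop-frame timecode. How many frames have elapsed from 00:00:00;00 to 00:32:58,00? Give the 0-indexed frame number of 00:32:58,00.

59282

As if non-drop at 30 labels/s: (0 × 3600 + 32 × 60 + 58) × 30 + 0 = 59340.
Minute boundaries passed: 32; those not divisible by 10: 32 − 3 = 29; dropped labels = 2 × 29 = 58.
Actual frame index = 59340 − 58 = 59282.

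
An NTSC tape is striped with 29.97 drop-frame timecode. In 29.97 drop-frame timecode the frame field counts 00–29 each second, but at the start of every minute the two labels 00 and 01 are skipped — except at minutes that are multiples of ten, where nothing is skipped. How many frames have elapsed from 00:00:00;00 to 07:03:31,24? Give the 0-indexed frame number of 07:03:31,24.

761592

As if non-drop at 30 labels/s: (7 × 3600 + 3 × 60 + 31) × 30 + 24 = 762354.
Minute boundaries passed: 423; those not divisible by 10: 423 − 42 = 381; dropped labels = 2 × 381 = 762.
Actual frame index = 762354 − 762 = 761592.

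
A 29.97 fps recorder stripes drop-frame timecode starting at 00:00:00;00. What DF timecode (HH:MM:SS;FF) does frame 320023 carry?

02:57:58;03

Each 10-minute DF block holds 10 × 60 × 30 − 9 × 2 = 17982 frames. 320023 ÷ 17982 → 17 full blocks, remainder 14329.
Within the partial block the first minute is 1800 frames and each further minute 1798, so 7 further minute boundaries passed. Total skipped labels = 18 × 17 + 2 × 7 = 320.
Non-drop label index = 320023 + 320 = 320343; at 30 labels/s that is 02:57:58:03, i.e. DF 02:57:58;03.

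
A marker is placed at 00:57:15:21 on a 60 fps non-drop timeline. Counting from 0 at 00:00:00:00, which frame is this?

Total seconds to the label: (0 × 3600 + 57 × 60 + 15) = 3435.
Frame index = 3435 × 60 + 21 = 206121.

206121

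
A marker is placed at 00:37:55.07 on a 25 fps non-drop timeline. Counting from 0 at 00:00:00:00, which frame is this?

frame 56882

Total seconds to the label: (0 × 3600 + 37 × 60 + 55) = 2275.
Frame index = 2275 × 25 + 7 = 56882.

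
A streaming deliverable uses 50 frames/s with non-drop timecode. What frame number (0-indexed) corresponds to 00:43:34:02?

frame 130702

Total seconds to the label: (0 × 3600 + 43 × 60 + 34) = 2614.
Frame index = 2614 × 50 + 2 = 130702.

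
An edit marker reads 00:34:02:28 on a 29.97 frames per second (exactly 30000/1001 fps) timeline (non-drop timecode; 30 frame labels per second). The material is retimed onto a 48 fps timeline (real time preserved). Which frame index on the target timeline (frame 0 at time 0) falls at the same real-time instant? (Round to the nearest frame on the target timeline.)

frame 98159

Source frame index: (0×3600 + 34×60 + 2) × 30 + 28 = 61288.
Real time: 61288 / (30000/1001) = 7668661/3750 s.
Target frame: (7668661/3750) × (48) = 61349288/625 ≈ 98158.861 → 98159.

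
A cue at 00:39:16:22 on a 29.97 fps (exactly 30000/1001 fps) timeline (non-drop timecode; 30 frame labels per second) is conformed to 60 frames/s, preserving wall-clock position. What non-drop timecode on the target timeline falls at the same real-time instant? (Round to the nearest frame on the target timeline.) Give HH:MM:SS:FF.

00:39:19:05

Source frame index: (0×3600 + 39×60 + 16) × 30 + 22 = 70702.
Real time: 70702 / (30000/1001) = 35386351/15000 s.
Target frame: (35386351/15000) × (60) = 35386351/250 ≈ 141545.404 → 141545.
At 60 labels/s: frame 141545 → 00:39:19:05.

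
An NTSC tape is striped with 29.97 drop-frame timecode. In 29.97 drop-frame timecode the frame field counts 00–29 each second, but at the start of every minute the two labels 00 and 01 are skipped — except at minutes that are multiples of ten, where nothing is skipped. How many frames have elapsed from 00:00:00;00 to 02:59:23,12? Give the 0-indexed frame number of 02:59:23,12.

322578

Complete 10-minute blocks: 17, each 17982 frames → 305694.
Remaining 9 whole minutes in the current block: 1800 + 8 × 1798 = 16184 frames.
Within the current minute: 23 × 30 + 12 − 2 = 700 (labels ;00/;01 skipped at this minute). Total = 305694 + 16184 + 700 = 322578.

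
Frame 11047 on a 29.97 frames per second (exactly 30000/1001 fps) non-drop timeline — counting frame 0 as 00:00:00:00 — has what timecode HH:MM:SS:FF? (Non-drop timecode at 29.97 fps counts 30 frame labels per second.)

11047 ÷ 30 = 368 full seconds, remainder 7 frames.
368 s = 0 h 6 min 8 s.
Timecode: 00:06:08:07.

00:06:08:07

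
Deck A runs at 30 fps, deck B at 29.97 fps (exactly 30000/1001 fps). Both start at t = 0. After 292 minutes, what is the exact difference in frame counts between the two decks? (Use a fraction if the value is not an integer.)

525600/1001 frames

292 min = 17520 s.
A emits 30 × 17520 = 525600 frames; B emits 30000/1001 × 17520 = 525600000/1001.
Difference = 525600/1001 frames (≈ 525.0749); B is behind A.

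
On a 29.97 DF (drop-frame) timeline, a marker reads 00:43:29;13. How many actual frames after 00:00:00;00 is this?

78205

Complete 10-minute blocks: 4, each 17982 frames → 71928.
Remaining 3 whole minutes in the current block: 1800 + 2 × 1798 = 5396 frames.
Within the current minute: 29 × 30 + 13 − 2 = 881 (labels ;00/;01 skipped at this minute). Total = 71928 + 5396 + 881 = 78205.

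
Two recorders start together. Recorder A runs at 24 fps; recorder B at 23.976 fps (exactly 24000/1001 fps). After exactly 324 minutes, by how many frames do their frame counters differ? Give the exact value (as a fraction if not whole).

466560/1001 frames

324 min = 19440 s.
A emits 24 × 19440 = 466560 frames; B emits 24000/1001 × 19440 = 466560000/1001.
Difference = 466560/1001 frames (≈ 466.0939); B is behind A.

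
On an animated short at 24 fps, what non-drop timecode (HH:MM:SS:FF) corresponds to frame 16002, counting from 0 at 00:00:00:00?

00:11:06:18

16002 ÷ 24 = 666 full seconds, remainder 18 frames.
666 s = 0 h 11 min 6 s.
Timecode: 00:11:06:18.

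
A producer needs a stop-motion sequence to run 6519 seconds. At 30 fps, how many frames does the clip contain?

Frames = 6519 × 30 = 195570.

195570 frames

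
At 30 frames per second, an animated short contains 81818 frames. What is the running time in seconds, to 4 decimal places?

2727.2667 seconds

Running time = 81818 × 1/30 = 40909/15 s ≈ 2727.2667 s.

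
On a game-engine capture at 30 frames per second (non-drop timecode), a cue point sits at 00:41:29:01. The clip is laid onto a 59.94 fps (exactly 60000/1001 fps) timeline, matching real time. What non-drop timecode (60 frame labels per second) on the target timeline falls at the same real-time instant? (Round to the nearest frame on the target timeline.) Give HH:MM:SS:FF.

00:41:26:33

Source frame index: (0×3600 + 41×60 + 29) × 30 + 1 = 74671.
Real time: 74671 / (30) = 74671/30 s.
Target frame: (74671/30) × (60000/1001) = 149342000/1001 ≈ 149192.807 → 149193.
At 60 labels/s: frame 149193 → 00:41:26:33.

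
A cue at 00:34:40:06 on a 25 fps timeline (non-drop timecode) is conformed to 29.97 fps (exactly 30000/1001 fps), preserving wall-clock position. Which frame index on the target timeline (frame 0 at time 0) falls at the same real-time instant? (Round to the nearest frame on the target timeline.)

Source frame index: (0×3600 + 34×60 + 40) × 25 + 6 = 52006.
Real time: 52006 / (25) = 52006/25 s.
Target frame: (52006/25) × (30000/1001) = 62407200/1001 ≈ 62344.855 → 62345.

frame 62345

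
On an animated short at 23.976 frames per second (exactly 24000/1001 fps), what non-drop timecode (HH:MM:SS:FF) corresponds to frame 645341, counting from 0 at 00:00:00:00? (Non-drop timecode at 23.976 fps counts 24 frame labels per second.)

07:28:09:05

645341 ÷ 24 = 26889 full seconds, remainder 5 frames.
26889 s = 7 h 28 min 9 s.
Timecode: 07:28:09:05.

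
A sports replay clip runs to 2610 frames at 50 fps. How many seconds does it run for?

52.2 seconds

Running time = 2610 / (50) = 52.2 s.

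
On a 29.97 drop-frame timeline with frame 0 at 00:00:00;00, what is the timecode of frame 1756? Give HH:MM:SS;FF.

Each 10-minute DF block holds 10 × 60 × 30 − 9 × 2 = 17982 frames. 1756 ÷ 17982 → 0 full blocks, remainder 1756.
Within the partial block the first minute is 1800 frames and each further minute 1798, so 0 further minute boundaries passed. Total skipped labels = 18 × 0 + 2 × 0 = 0.
Non-drop label index = 1756 + 0 = 1756; at 30 labels/s that is 00:00:58:16, i.e. DF 00:00:58;16.

00:00:58;16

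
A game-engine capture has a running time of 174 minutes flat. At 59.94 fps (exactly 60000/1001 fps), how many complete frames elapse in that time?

625774 frames

174 min = 10440 s.
Frames = 10440 × 60000/1001 = 626400000/1001 ≈ 625774.2258.
Complete frames: 625774.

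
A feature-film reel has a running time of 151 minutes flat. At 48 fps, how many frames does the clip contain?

151 min = 9060 s.
Frames = 9060 × 48 = 434880.

434880 frames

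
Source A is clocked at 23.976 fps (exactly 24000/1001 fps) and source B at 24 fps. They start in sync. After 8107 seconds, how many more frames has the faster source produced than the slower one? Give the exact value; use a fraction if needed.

A emits 24000/1001 × 8107 = 17688000/91 frames; B emits 24 × 8107 = 194568.
Difference = 17688/91 frames (≈ 194.3736); B is ahead of A.

17688/91 frames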